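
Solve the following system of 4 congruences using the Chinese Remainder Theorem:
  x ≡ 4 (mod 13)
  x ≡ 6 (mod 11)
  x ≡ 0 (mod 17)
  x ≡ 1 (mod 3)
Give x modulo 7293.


Product of moduli M = 13 · 11 · 17 · 3 = 7293.
Merge one congruence at a time:
  Start: x ≡ 4 (mod 13).
  Combine with x ≡ 6 (mod 11); new modulus lcm = 143.
    Write x = 4 + 13·t and substitute into x ≡ 6 (mod 11): 13·t ≡ 6 − 4 = 2 (mod 11).
    Reduce coefficients mod 11: 2·t ≡ 2 (mod 11).
    The inverse of 2 mod 11 is 6 (since 2·6 = 12 = 1·11 + 1), so t ≡ 6·2 = 12 ≡ 1 (mod 11).
    Then x = 4 + 13·1 = 17, valid modulo lcm(13, 11) = 143: x ≡ 17 (mod 143).
  Combine with x ≡ 0 (mod 17); new modulus lcm = 2431.
    Write x = 17 + 143·t and substitute into x ≡ 0 (mod 17): 143·t ≡ 0 − 17 = -17 (mod 17).
    Reduce coefficients mod 17: 7·t ≡ 0 (mod 17).
    The inverse of 7 mod 17 is 5 (since 7·5 = 35 = 2·17 + 1), so t ≡ 5·0 = 0 ≡ 0 (mod 17).
    Then x = 17 + 143·0 = 17, valid modulo lcm(143, 17) = 2431: x ≡ 17 (mod 2431).
  Combine with x ≡ 1 (mod 3); new modulus lcm = 7293.
    Write x = 17 + 2431·t and substitute into x ≡ 1 (mod 3): 2431·t ≡ 1 − 17 = -16 (mod 3).
    Reduce coefficients mod 3: 1·t ≡ 2 (mod 3).
    So t ≡ 2 (mod 3).
    Then x = 17 + 2431·2 = 4879, valid modulo lcm(2431, 3) = 7293: x ≡ 4879 (mod 7293).
Verify against each original: 4879 mod 13 = 4, 4879 mod 11 = 6, 4879 mod 17 = 0, 4879 mod 3 = 1.

x ≡ 4879 (mod 7293).


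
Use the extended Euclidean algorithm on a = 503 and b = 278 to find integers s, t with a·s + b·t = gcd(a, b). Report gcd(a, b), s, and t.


Euclidean algorithm on (503, 278) — divide until remainder is 0:
  503 = 1 · 278 + 225
  278 = 1 · 225 + 53
  225 = 4 · 53 + 13
  53 = 4 · 13 + 1
  13 = 13 · 1 + 0
gcd(503, 278) = 1.
Track Bezout coefficients alongside the remainders: start with r₀ = 503 = a·1 + b·0 (s = 1, t = 0) and r₁ = 278 = a·0 + b·1 (s = 0, t = 1); each new remainder r_{k+1} = r_{k-1} − q_k·r_k inherits s_{k+1} = s_{k-1} − q_k·s_k, t_{k+1} = t_{k-1} − q_k·t_k, so r_k = a·s_k + b·t_k at every step:
  q = 1: r = 225, s = 1 − 1·0 = 1, t = 0 − 1·1 = -1  (check: 503·1 + 278·(-1) = 225)
  q = 1: r = 53, s = 0 − 1·1 = -1, t = 1 − 1·(-1) = 2  (check: 503·(-1) + 278·2 = 53)
  q = 4: r = 13, s = 1 − 4·(-1) = 5, t = -1 − 4·2 = -9  (check: 503·5 + 278·(-9) = 13)
  q = 4: r = 1, s = -1 − 4·5 = -21, t = 2 − 4·(-9) = 38  (check: 503·(-21) + 278·38 = 1)
The row with r = 1 (the gcd) gives the Bezout coefficients s = -21, t = 38.
Result: 503 · (-21) + 278 · (38) = 1.

gcd(503, 278) = 1; s = -21, t = 38 (check: 503·(-21) + 278·38 = 1).


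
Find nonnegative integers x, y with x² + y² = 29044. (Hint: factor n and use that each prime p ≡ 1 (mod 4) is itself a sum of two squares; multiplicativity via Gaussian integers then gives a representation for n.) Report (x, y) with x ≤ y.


Step 1: Factor n = 29044 = 2^2 · 53 · 137.
Step 2: Check the mod-4 condition on each prime factor: 2 = 2 (special); 53 ≡ 1 (mod 4), exponent 1; 137 ≡ 1 (mod 4), exponent 1.
All primes ≡ 3 (mod 4) appear to even exponent (or don't appear), so by the two-squares theorem n IS expressible as a sum of two squares.
Step 3: Build a representation. Group n = k² · m with k = 2 and m = 53 · 137 = 7261 (a product of primes ≡ 1 (mod 4)); a representation of m scales to one of n via (k·x)² + (k·y)² = k²(x² + y²). Each prime p ≡ 1 (mod 4) is itself a sum of two squares; find a² by testing p − a² for a perfect square:
  53: 53 − 1² = 52, 53 − 2² = 49 = 7² ⇒ 53 = 2² + 7².
  137: 137 − 1² = 136, 137 − 2² = 133, 137 − 3² = 128, 137 − 4² = 121 = 11² ⇒ 137 = 4² + 11².
  Combine using the Brahmagupta–Fibonacci identity (a² + b²)(c² + d²) = (ac − bd)² + (ad + bc)² = (ac + bd)² + (ad − bc)²:
  53 · 137 = 7261: from (2² + 7²)(4² + 11²), take (2·4 − 7·11, 2·11 + 7·4) = (8 − 77, 22 + 28) = (-69, 50); dropping signs (only squares matter) gives (69, 50); check 69² + 50² = 4761 + 2500 = 7261 ✓.
  Scale by k = 2: (2·69, 2·50) = (138, 100).
Step 4: Order so x ≤ y and verify: 100² + 138² = 10000 + 19044 = 29044 = n. ✓

n = 29044 = 100² + 138² (one valid representation with x ≤ y).


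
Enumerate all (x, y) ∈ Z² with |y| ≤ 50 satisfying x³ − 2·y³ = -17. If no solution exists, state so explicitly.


The equation is x³ - 2y³ = -17. For fixed y, x³ = 2·y³ − 17, so a solution requires the RHS to be a perfect cube.
Strategy: iterate y from -50 to 50, compute RHS = 2·y³ − 17, and check whether it is a (positive or negative) perfect cube.
Check small values of y:
  y = 0: RHS = -17 is not a perfect cube.
  y = 1: RHS = -15 is not a perfect cube.
  y = -1: RHS = -19 is not a perfect cube.
  y = 2: RHS = -1 = (-1)³ ⇒ x = -1 works.
  y = -2: RHS = -33 is not a perfect cube.
  y = 3: RHS = 37 is not a perfect cube.
  y = -3: RHS = -71 is not a perfect cube.
Continuing the search up to |y| = 50 finds no further solutions beyond those listed.
Collected solutions: (-1, 2).

Solutions (with |y| ≤ 50): (-1, 2).


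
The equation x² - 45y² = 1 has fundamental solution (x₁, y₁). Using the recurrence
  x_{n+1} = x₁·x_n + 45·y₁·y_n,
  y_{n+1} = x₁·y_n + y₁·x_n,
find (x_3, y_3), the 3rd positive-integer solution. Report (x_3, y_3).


Step 1: Find the fundamental solution (x₁, y₁) of x² - 45y² = 1.
  Expand √45 as a continued fraction. a₀ = ⌊√45⌋ = 6; iterate m_{k+1} = d_k·a_k − m_k, d_{k+1} = (45 − m_{k+1}²)/d_k, a_{k+1} = ⌊(a₀ + m_{k+1})/d_{k+1}⌋ (starting m₀ = 0, d₀ = 1), with convergents p_k = a_k·p_{k-1} + p_{k-2}, q_k = a_k·q_{k-1} + q_{k-2} (p₋₁ = 1, q₋₁ = 0):
  k = 0: a₀ = 6; p₀/q₀ = 6/1; p₀² − 45·q₀² = 36 − 45 = -9.
  k = 1: m = 6, d = 9, a = ⌊(6 + 6)/9⌋ = 1; p/q = (1·6 + 1)/(1·1 + 0) = 7/1; p² − 45·q² = 49 − 45 = 4.
  k = 2: m = 3, d = 4, a = ⌊(6 + 3)/4⌋ = 2; p/q = (2·7 + 6)/(2·1 + 1) = 20/3; p² − 45·q² = 400 − 405 = -5.
  k = 3: m = 5, d = 5, a = ⌊(6 + 5)/5⌋ = 2; p/q = (2·20 + 7)/(2·3 + 1) = 47/7; p² − 45·q² = 2209 − 2205 = 4.
  k = 4: m = 5, d = 4, a = ⌊(6 + 5)/4⌋ = 2; p/q = (2·47 + 20)/(2·7 + 3) = 114/17; p² − 45·q² = 12996 − 13005 = -9.
  k = 5: m = 3, d = 9, a = ⌊(6 + 3)/9⌋ = 1; p/q = (1·114 + 47)/(1·17 + 7) = 161/24; p² − 45·q² = 25921 − 25920 = 1.
  The first convergent with p² − 45·q² = 1 gives the fundamental solution (x₁, y₁) = (161, 24).
Step 2: Apply the recurrence (x_{n+1}, y_{n+1}) = (x₁x_n + 45y₁y_n, x₁y_n + y₁x_n) repeatedly.
  From (x_1, y_1) = (161, 24): x_2 = 161·161 + 45·24·24 = 51841; y_2 = 161·24 + 24·161 = 7728.
  From (x_2, y_2) = (51841, 7728): x_3 = 161·51841 + 45·24·7728 = 16692641; y_3 = 161·7728 + 24·51841 = 2488392.
Step 3: Verify x_3² - 45·y_3² = 278644263554881 - 278644263554880 = 1 (should be 1). ✓

(x_1, y_1) = (161, 24); (x_3, y_3) = (16692641, 2488392).


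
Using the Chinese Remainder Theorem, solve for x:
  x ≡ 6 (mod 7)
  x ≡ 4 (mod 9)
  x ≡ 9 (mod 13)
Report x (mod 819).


Moduli 7, 9, 13 are pairwise coprime; by CRT there is a unique solution modulo M = 7 · 9 · 13 = 819.
Solve pairwise, accumulating the modulus:
  Start with x ≡ 6 (mod 7).
  Combine with x ≡ 4 (mod 9): since gcd(7, 9) = 1, we get a unique residue mod 63.
    Write x = 6 + 7·t and substitute into x ≡ 4 (mod 9): 7·t ≡ 4 − 6 = -2 (mod 9).
    Reduce coefficients mod 9: 7·t ≡ 7 (mod 9).
    The inverse of 7 mod 9 is 4 (since 7·4 = 28 = 3·9 + 1), so t ≡ 4·7 = 28 ≡ 1 (mod 9).
    Then x = 6 + 7·1 = 13, valid modulo lcm(7, 9) = 63: x ≡ 13 (mod 63).
  Combine with x ≡ 9 (mod 13): since gcd(63, 13) = 1, we get a unique residue mod 819.
    Write x = 13 + 63·t and substitute into x ≡ 9 (mod 13): 63·t ≡ 9 − 13 = -4 (mod 13).
    Reduce coefficients mod 13: 11·t ≡ 9 (mod 13).
    The inverse of 11 mod 13 is 6 (since 11·6 = 66 = 5·13 + 1), so t ≡ 6·9 = 54 ≡ 2 (mod 13).
    Then x = 13 + 63·2 = 139, valid modulo lcm(63, 13) = 819: x ≡ 139 (mod 819).
Verify: 139 mod 7 = 6 ✓, 139 mod 9 = 4 ✓, 139 mod 13 = 9 ✓.

x ≡ 139 (mod 819).


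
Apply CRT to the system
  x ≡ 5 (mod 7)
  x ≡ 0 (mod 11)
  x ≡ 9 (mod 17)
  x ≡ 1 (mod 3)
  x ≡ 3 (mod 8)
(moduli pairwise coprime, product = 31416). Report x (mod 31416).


Product of moduli M = 7 · 11 · 17 · 3 · 8 = 31416.
Merge one congruence at a time:
  Start: x ≡ 5 (mod 7).
  Combine with x ≡ 0 (mod 11); new modulus lcm = 77.
    Write x = 5 + 7·t and substitute into x ≡ 0 (mod 11): 7·t ≡ 0 − 5 = -5 (mod 11).
    Reduce coefficients mod 11: 7·t ≡ 6 (mod 11).
    The inverse of 7 mod 11 is 8 (since 7·8 = 56 = 5·11 + 1), so t ≡ 8·6 = 48 ≡ 4 (mod 11).
    Then x = 5 + 7·4 = 33, valid modulo lcm(7, 11) = 77: x ≡ 33 (mod 77).
  Combine with x ≡ 9 (mod 17); new modulus lcm = 1309.
    Write x = 33 + 77·t and substitute into x ≡ 9 (mod 17): 77·t ≡ 9 − 33 = -24 (mod 17).
    Reduce coefficients mod 17: 9·t ≡ 10 (mod 17).
    The inverse of 9 mod 17 is 2 (since 9·2 = 18 = 1·17 + 1), so t ≡ 2·10 = 20 ≡ 3 (mod 17).
    Then x = 33 + 77·3 = 264, valid modulo lcm(77, 17) = 1309: x ≡ 264 (mod 1309).
  Combine with x ≡ 1 (mod 3); new modulus lcm = 3927.
    Write x = 264 + 1309·t and substitute into x ≡ 1 (mod 3): 1309·t ≡ 1 − 264 = -263 (mod 3).
    Reduce coefficients mod 3: 1·t ≡ 1 (mod 3).
    So t ≡ 1 (mod 3).
    Then x = 264 + 1309·1 = 1573, valid modulo lcm(1309, 3) = 3927: x ≡ 1573 (mod 3927).
  Combine with x ≡ 3 (mod 8); new modulus lcm = 31416.
    Write x = 1573 + 3927·t and substitute into x ≡ 3 (mod 8): 3927·t ≡ 3 − 1573 = -1570 (mod 8).
    Reduce coefficients mod 8: 7·t ≡ 6 (mod 8).
    The inverse of 7 mod 8 is 7 (since 7·7 = 49 = 6·8 + 1), so t ≡ 7·6 = 42 ≡ 2 (mod 8).
    Then x = 1573 + 3927·2 = 9427, valid modulo lcm(3927, 8) = 31416: x ≡ 9427 (mod 31416).
Verify against each original: 9427 mod 7 = 5, 9427 mod 11 = 0, 9427 mod 17 = 9, 9427 mod 3 = 1, 9427 mod 8 = 3.

x ≡ 9427 (mod 31416).


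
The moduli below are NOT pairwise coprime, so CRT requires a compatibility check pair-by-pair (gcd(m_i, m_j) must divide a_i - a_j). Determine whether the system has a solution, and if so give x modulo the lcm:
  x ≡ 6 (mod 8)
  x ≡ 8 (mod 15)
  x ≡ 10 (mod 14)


Moduli 8, 15, 14 are not pairwise coprime, so CRT works modulo lcm(m_i) when all pairwise compatibility conditions hold.
Pairwise compatibility: gcd(m_i, m_j) must divide a_i - a_j for every pair.
Merge one congruence at a time:
  Start: x ≡ 6 (mod 8).
  Combine with x ≡ 8 (mod 15): gcd(8, 15) = 1; 8 - 6 = 2, which IS divisible by 1, so compatible.
    Write x = 6 + 8·t and substitute into x ≡ 8 (mod 15): 8·t ≡ 8 − 6 = 2 (mod 15).
    The inverse of 8 mod 15 is 2 (since 8·2 = 16 = 1·15 + 1), so t ≡ 2·2 = 4 ≡ 4 (mod 15).
    Then x = 6 + 8·4 = 38, valid modulo lcm(8, 15) = 120: x ≡ 38 (mod 120).
  Combine with x ≡ 10 (mod 14): gcd(120, 14) = 2; 10 - 38 = -28, which IS divisible by 2, so compatible.
    Write x = 38 + 120·t and substitute into x ≡ 10 (mod 14): 120·t ≡ 10 − 38 = -28 (mod 14).
    Divide the congruence (and modulus) by g = 2: 60·t ≡ -14 (mod 7).
    Reduce coefficients mod 7: 4·t ≡ 0 (mod 7).
    The inverse of 4 mod 7 is 2 (since 4·2 = 8 = 1·7 + 1), so t ≡ 2·0 = 0 ≡ 0 (mod 7).
    Then x = 38 + 120·0 = 38, valid modulo lcm(120, 14) = 840: x ≡ 38 (mod 840).
Verify: 38 mod 8 = 6, 38 mod 15 = 8, 38 mod 14 = 10.

x ≡ 38 (mod 840).


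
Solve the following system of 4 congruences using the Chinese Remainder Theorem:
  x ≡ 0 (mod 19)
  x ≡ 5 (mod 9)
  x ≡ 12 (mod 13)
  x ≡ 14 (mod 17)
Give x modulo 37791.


Product of moduli M = 19 · 9 · 13 · 17 = 37791.
Merge one congruence at a time:
  Start: x ≡ 0 (mod 19).
  Combine with x ≡ 5 (mod 9); new modulus lcm = 171.
    Write x = 0 + 19·t and substitute into x ≡ 5 (mod 9): 19·t ≡ 5 − 0 = 5 (mod 9).
    Reduce coefficients mod 9: 1·t ≡ 5 (mod 9).
    So t ≡ 5 (mod 9).
    Then x = 0 + 19·5 = 95, valid modulo lcm(19, 9) = 171: x ≡ 95 (mod 171).
  Combine with x ≡ 12 (mod 13); new modulus lcm = 2223.
    Write x = 95 + 171·t and substitute into x ≡ 12 (mod 13): 171·t ≡ 12 − 95 = -83 (mod 13).
    Reduce coefficients mod 13: 2·t ≡ 8 (mod 13).
    The inverse of 2 mod 13 is 7 (since 2·7 = 14 = 1·13 + 1), so t ≡ 7·8 = 56 ≡ 4 (mod 13).
    Then x = 95 + 171·4 = 779, valid modulo lcm(171, 13) = 2223: x ≡ 779 (mod 2223).
  Combine with x ≡ 14 (mod 17); new modulus lcm = 37791.
    Write x = 779 + 2223·t and substitute into x ≡ 14 (mod 17): 2223·t ≡ 14 − 779 = -765 (mod 17).
    Reduce coefficients mod 17: 13·t ≡ 0 (mod 17).
    The inverse of 13 mod 17 is 4 (since 13·4 = 52 = 3·17 + 1), so t ≡ 4·0 = 0 ≡ 0 (mod 17).
    Then x = 779 + 2223·0 = 779, valid modulo lcm(2223, 17) = 37791: x ≡ 779 (mod 37791).
Verify against each original: 779 mod 19 = 0, 779 mod 9 = 5, 779 mod 13 = 12, 779 mod 17 = 14.

x ≡ 779 (mod 37791).


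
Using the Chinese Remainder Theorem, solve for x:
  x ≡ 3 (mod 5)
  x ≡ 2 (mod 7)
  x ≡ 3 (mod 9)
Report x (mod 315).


Moduli 5, 7, 9 are pairwise coprime; by CRT there is a unique solution modulo M = 5 · 7 · 9 = 315.
Solve pairwise, accumulating the modulus:
  Start with x ≡ 3 (mod 5).
  Combine with x ≡ 2 (mod 7): since gcd(5, 7) = 1, we get a unique residue mod 35.
    Write x = 3 + 5·t and substitute into x ≡ 2 (mod 7): 5·t ≡ 2 − 3 = -1 (mod 7).
    Reduce coefficients mod 7: 5·t ≡ 6 (mod 7).
    The inverse of 5 mod 7 is 3 (since 5·3 = 15 = 2·7 + 1), so t ≡ 3·6 = 18 ≡ 4 (mod 7).
    Then x = 3 + 5·4 = 23, valid modulo lcm(5, 7) = 35: x ≡ 23 (mod 35).
  Combine with x ≡ 3 (mod 9): since gcd(35, 9) = 1, we get a unique residue mod 315.
    Write x = 23 + 35·t and substitute into x ≡ 3 (mod 9): 35·t ≡ 3 − 23 = -20 (mod 9).
    Reduce coefficients mod 9: 8·t ≡ 7 (mod 9).
    The inverse of 8 mod 9 is 8 (since 8·8 = 64 = 7·9 + 1), so t ≡ 8·7 = 56 ≡ 2 (mod 9).
    Then x = 23 + 35·2 = 93, valid modulo lcm(35, 9) = 315: x ≡ 93 (mod 315).
Verify: 93 mod 5 = 3 ✓, 93 mod 7 = 2 ✓, 93 mod 9 = 3 ✓.

x ≡ 93 (mod 315).


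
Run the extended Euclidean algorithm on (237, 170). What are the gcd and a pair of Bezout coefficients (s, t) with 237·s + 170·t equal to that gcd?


Euclidean algorithm on (237, 170) — divide until remainder is 0:
  237 = 1 · 170 + 67
  170 = 2 · 67 + 36
  67 = 1 · 36 + 31
  36 = 1 · 31 + 5
  31 = 6 · 5 + 1
  5 = 5 · 1 + 0
gcd(237, 170) = 1.
Track Bezout coefficients alongside the remainders: start with r₀ = 237 = a·1 + b·0 (s = 1, t = 0) and r₁ = 170 = a·0 + b·1 (s = 0, t = 1); each new remainder r_{k+1} = r_{k-1} − q_k·r_k inherits s_{k+1} = s_{k-1} − q_k·s_k, t_{k+1} = t_{k-1} − q_k·t_k, so r_k = a·s_k + b·t_k at every step:
  q = 1: r = 67, s = 1 − 1·0 = 1, t = 0 − 1·1 = -1  (check: 237·1 + 170·(-1) = 67)
  q = 2: r = 36, s = 0 − 2·1 = -2, t = 1 − 2·(-1) = 3  (check: 237·(-2) + 170·3 = 36)
  q = 1: r = 31, s = 1 − 1·(-2) = 3, t = -1 − 1·3 = -4  (check: 237·3 + 170·(-4) = 31)
  q = 1: r = 5, s = -2 − 1·3 = -5, t = 3 − 1·(-4) = 7  (check: 237·(-5) + 170·7 = 5)
  q = 6: r = 1, s = 3 − 6·(-5) = 33, t = -4 − 6·7 = -46  (check: 237·33 + 170·(-46) = 1)
The row with r = 1 (the gcd) gives the Bezout coefficients s = 33, t = -46.
Result: 237 · (33) + 170 · (-46) = 1.

gcd(237, 170) = 1; s = 33, t = -46 (check: 237·33 + 170·(-46) = 1).


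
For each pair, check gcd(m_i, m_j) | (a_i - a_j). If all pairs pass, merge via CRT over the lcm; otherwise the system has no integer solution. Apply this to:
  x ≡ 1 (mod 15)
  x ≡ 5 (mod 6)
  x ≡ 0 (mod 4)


Moduli 15, 6, 4 are not pairwise coprime, so CRT works modulo lcm(m_i) when all pairwise compatibility conditions hold.
Pairwise compatibility: gcd(m_i, m_j) must divide a_i - a_j for every pair.
Merge one congruence at a time:
  Start: x ≡ 1 (mod 15).
  Combine with x ≡ 5 (mod 6): gcd(15, 6) = 3, and 5 - 1 = 4 is NOT divisible by 3.
    ⇒ system is inconsistent (no integer solution).

No solution (the system is inconsistent).


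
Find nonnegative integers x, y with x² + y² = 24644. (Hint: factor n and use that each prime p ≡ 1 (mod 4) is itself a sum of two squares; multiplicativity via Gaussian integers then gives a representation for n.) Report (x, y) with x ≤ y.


Step 1: Factor n = 24644 = 2^2 · 61 · 101.
Step 2: Check the mod-4 condition on each prime factor: 2 = 2 (special); 61 ≡ 1 (mod 4), exponent 1; 101 ≡ 1 (mod 4), exponent 1.
All primes ≡ 3 (mod 4) appear to even exponent (or don't appear), so by the two-squares theorem n IS expressible as a sum of two squares.
Step 3: Build a representation. Group n = k² · m with k = 2 and m = 61 · 101 = 6161 (a product of primes ≡ 1 (mod 4)); a representation of m scales to one of n via (k·x)² + (k·y)² = k²(x² + y²). Each prime p ≡ 1 (mod 4) is itself a sum of two squares; find a² by testing p − a² for a perfect square:
  61: 61 − 1² = 60, 61 − 2² = 57, 61 − 3² = 52, 61 − 4² = 45, 61 − 5² = 36 = 6² ⇒ 61 = 5² + 6².
  101: 101 − 1² = 100 = 10² ⇒ 101 = 1² + 10².
  Combine using the Brahmagupta–Fibonacci identity (a² + b²)(c² + d²) = (ac − bd)² + (ad + bc)² = (ac + bd)² + (ad − bc)²:
  61 · 101 = 6161: from (5² + 6²)(1² + 10²), take (5·1 − 6·10, 5·10 + 6·1) = (5 − 60, 50 + 6) = (-55, 56); dropping signs (only squares matter) gives (55, 56); check 55² + 56² = 3025 + 3136 = 6161 ✓.
  Scale by k = 2: (2·55, 2·56) = (110, 112).
Step 4: Order so x ≤ y and verify: 110² + 112² = 12100 + 12544 = 24644 = n. ✓

n = 24644 = 110² + 112² (one valid representation with x ≤ y).


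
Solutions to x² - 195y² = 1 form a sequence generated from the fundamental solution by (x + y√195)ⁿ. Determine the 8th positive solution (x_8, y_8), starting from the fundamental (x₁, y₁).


Step 1: Find the fundamental solution (x₁, y₁) of x² - 195y² = 1.
  Expand √195 as a continued fraction. a₀ = ⌊√195⌋ = 13; iterate m_{k+1} = d_k·a_k − m_k, d_{k+1} = (195 − m_{k+1}²)/d_k, a_{k+1} = ⌊(a₀ + m_{k+1})/d_{k+1}⌋ (starting m₀ = 0, d₀ = 1), with convergents p_k = a_k·p_{k-1} + p_{k-2}, q_k = a_k·q_{k-1} + q_{k-2} (p₋₁ = 1, q₋₁ = 0):
  k = 0: a₀ = 13; p₀/q₀ = 13/1; p₀² − 195·q₀² = 169 − 195 = -26.
  k = 1: m = 13, d = 26, a = ⌊(13 + 13)/26⌋ = 1; p/q = (1·13 + 1)/(1·1 + 0) = 14/1; p² − 195·q² = 196 − 195 = 1.
  The first convergent with p² − 195·q² = 1 gives the fundamental solution (x₁, y₁) = (14, 1).
Step 2: Apply the recurrence (x_{n+1}, y_{n+1}) = (x₁x_n + 195y₁y_n, x₁y_n + y₁x_n) repeatedly.
  From (x_1, y_1) = (14, 1): x_2 = 14·14 + 195·1·1 = 391; y_2 = 14·1 + 1·14 = 28.
  From (x_2, y_2) = (391, 28): x_3 = 14·391 + 195·1·28 = 10934; y_3 = 14·28 + 1·391 = 783.
  From (x_3, y_3) = (10934, 783): x_4 = 14·10934 + 195·1·783 = 305761; y_4 = 14·783 + 1·10934 = 21896.
  From (x_4, y_4) = (305761, 21896): x_5 = 14·305761 + 195·1·21896 = 8550374; y_5 = 14·21896 + 1·305761 = 612305.
  From (x_5, y_5) = (8550374, 612305): x_6 = 14·8550374 + 195·1·612305 = 239104711; y_6 = 14·612305 + 1·8550374 = 17122644.
  From (x_6, y_6) = (239104711, 17122644): x_7 = 14·239104711 + 195·1·17122644 = 6686381534; y_7 = 14·17122644 + 1·239104711 = 478821727.
  From (x_7, y_7) = (6686381534, 478821727): x_8 = 14·6686381534 + 195·1·478821727 = 186979578241; y_8 = 14·478821727 + 1·6686381534 = 13389885712.
Step 3: Verify x_8² - 195·y_8² = 34961362679182240654081 - 34961362679182240654080 = 1 (should be 1). ✓

(x_1, y_1) = (14, 1); (x_8, y_8) = (186979578241, 13389885712).


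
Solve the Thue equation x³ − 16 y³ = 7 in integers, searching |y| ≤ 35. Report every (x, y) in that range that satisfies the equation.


The equation is x³ - 16y³ = 7. For fixed y, x³ = 16·y³ + 7, so a solution requires the RHS to be a perfect cube.
Strategy: iterate y from -35 to 35, compute RHS = 16·y³ + 7, and check whether it is a (positive or negative) perfect cube.
Check small values of y:
  y = 0: RHS = 7 is not a perfect cube.
  y = 1: RHS = 23 is not a perfect cube.
  y = -1: RHS = -9 is not a perfect cube.
  y = 2: RHS = 135 is not a perfect cube.
  y = -2: RHS = -121 is not a perfect cube.
  y = 3: RHS = 439 is not a perfect cube.
  y = -3: RHS = -425 is not a perfect cube.
Continuing the search up to |y| = 35 finds no solutions either.
No (x, y) in the scanned range satisfies the equation.

No integer solutions with |y| ≤ 35.


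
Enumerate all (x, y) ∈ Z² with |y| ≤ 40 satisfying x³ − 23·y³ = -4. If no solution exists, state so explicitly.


The equation is x³ - 23y³ = -4. For fixed y, x³ = 23·y³ − 4, so a solution requires the RHS to be a perfect cube.
Strategy: iterate y from -40 to 40, compute RHS = 23·y³ − 4, and check whether it is a (positive or negative) perfect cube.
Check small values of y:
  y = 0: RHS = -4 is not a perfect cube.
  y = 1: RHS = 19 is not a perfect cube.
  y = -1: RHS = -27 = (-3)³ ⇒ x = -3 works.
  y = 2: RHS = 180 is not a perfect cube.
  y = -2: RHS = -188 is not a perfect cube.
  y = 3: RHS = 617 is not a perfect cube.
  y = -3: RHS = -625 is not a perfect cube.
Continuing the search up to |y| = 40 finds no further solutions beyond those listed.
Collected solutions: (-3, -1).

Solutions (with |y| ≤ 40): (-3, -1).


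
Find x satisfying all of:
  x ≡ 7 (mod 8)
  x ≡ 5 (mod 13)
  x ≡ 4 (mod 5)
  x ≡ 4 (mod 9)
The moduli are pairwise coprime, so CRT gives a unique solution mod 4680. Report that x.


Product of moduli M = 8 · 13 · 5 · 9 = 4680.
Merge one congruence at a time:
  Start: x ≡ 7 (mod 8).
  Combine with x ≡ 5 (mod 13); new modulus lcm = 104.
    Write x = 7 + 8·t and substitute into x ≡ 5 (mod 13): 8·t ≡ 5 − 7 = -2 (mod 13).
    Reduce coefficients mod 13: 8·t ≡ 11 (mod 13).
    The inverse of 8 mod 13 is 5 (since 8·5 = 40 = 3·13 + 1), so t ≡ 5·11 = 55 ≡ 3 (mod 13).
    Then x = 7 + 8·3 = 31, valid modulo lcm(8, 13) = 104: x ≡ 31 (mod 104).
  Combine with x ≡ 4 (mod 5); new modulus lcm = 520.
    Write x = 31 + 104·t and substitute into x ≡ 4 (mod 5): 104·t ≡ 4 − 31 = -27 (mod 5).
    Reduce coefficients mod 5: 4·t ≡ 3 (mod 5).
    The inverse of 4 mod 5 is 4 (since 4·4 = 16 = 3·5 + 1), so t ≡ 4·3 = 12 ≡ 2 (mod 5).
    Then x = 31 + 104·2 = 239, valid modulo lcm(104, 5) = 520: x ≡ 239 (mod 520).
  Combine with x ≡ 4 (mod 9); new modulus lcm = 4680.
    Write x = 239 + 520·t and substitute into x ≡ 4 (mod 9): 520·t ≡ 4 − 239 = -235 (mod 9).
    Reduce coefficients mod 9: 7·t ≡ 8 (mod 9).
    The inverse of 7 mod 9 is 4 (since 7·4 = 28 = 3·9 + 1), so t ≡ 4·8 = 32 ≡ 5 (mod 9).
    Then x = 239 + 520·5 = 2839, valid modulo lcm(520, 9) = 4680: x ≡ 2839 (mod 4680).
Verify against each original: 2839 mod 8 = 7, 2839 mod 13 = 5, 2839 mod 5 = 4, 2839 mod 9 = 4.

x ≡ 2839 (mod 4680).


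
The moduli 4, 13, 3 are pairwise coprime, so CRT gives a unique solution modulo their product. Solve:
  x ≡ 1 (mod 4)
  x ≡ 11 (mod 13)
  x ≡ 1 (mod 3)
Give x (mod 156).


Moduli 4, 13, 3 are pairwise coprime; by CRT there is a unique solution modulo M = 4 · 13 · 3 = 156.
Solve pairwise, accumulating the modulus:
  Start with x ≡ 1 (mod 4).
  Combine with x ≡ 11 (mod 13): since gcd(4, 13) = 1, we get a unique residue mod 52.
    Write x = 1 + 4·t and substitute into x ≡ 11 (mod 13): 4·t ≡ 11 − 1 = 10 (mod 13).
    The inverse of 4 mod 13 is 10 (since 4·10 = 40 = 3·13 + 1), so t ≡ 10·10 = 100 ≡ 9 (mod 13).
    Then x = 1 + 4·9 = 37, valid modulo lcm(4, 13) = 52: x ≡ 37 (mod 52).
  Combine with x ≡ 1 (mod 3): since gcd(52, 3) = 1, we get a unique residue mod 156.
    Write x = 37 + 52·t and substitute into x ≡ 1 (mod 3): 52·t ≡ 1 − 37 = -36 (mod 3).
    Reduce coefficients mod 3: 1·t ≡ 0 (mod 3).
    So t ≡ 0 (mod 3).
    Then x = 37 + 52·0 = 37, valid modulo lcm(52, 3) = 156: x ≡ 37 (mod 156).
Verify: 37 mod 4 = 1 ✓, 37 mod 13 = 11 ✓, 37 mod 3 = 1 ✓.

x ≡ 37 (mod 156).


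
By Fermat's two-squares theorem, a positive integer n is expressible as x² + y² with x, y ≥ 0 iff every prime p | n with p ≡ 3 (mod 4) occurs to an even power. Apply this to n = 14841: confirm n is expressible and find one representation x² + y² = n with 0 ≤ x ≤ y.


Step 1: Factor n = 14841 = 3^2 · 17 · 97.
Step 2: Check the mod-4 condition on each prime factor: 3 ≡ 3 (mod 4), exponent 2 (must be even); 17 ≡ 1 (mod 4), exponent 1; 97 ≡ 1 (mod 4), exponent 1.
All primes ≡ 3 (mod 4) appear to even exponent (or don't appear), so by the two-squares theorem n IS expressible as a sum of two squares.
Step 3: Build a representation. Group n = k² · m with k = 3 and m = 17 · 97 = 1649 (a product of primes ≡ 1 (mod 4)); a representation of m scales to one of n via (k·x)² + (k·y)² = k²(x² + y²). Each prime p ≡ 1 (mod 4) is itself a sum of two squares; find a² by testing p − a² for a perfect square:
  17: 17 − 1² = 16 = 4² ⇒ 17 = 1² + 4².
  97: 97 − 1² = 96, 97 − 2² = 93, 97 − 3² = 88, 97 − 4² = 81 = 9² ⇒ 97 = 4² + 9².
  Combine using the Brahmagupta–Fibonacci identity (a² + b²)(c² + d²) = (ac − bd)² + (ad + bc)² = (ac + bd)² + (ad − bc)²:
  17 · 97 = 1649: from (1² + 4²)(4² + 9²), take (1·4 − 4·9, 1·9 + 4·4) = (4 − 36, 9 + 16) = (-32, 25); dropping signs (only squares matter) gives (32, 25); check 32² + 25² = 1024 + 625 = 1649 ✓.
  Scale by k = 3: (3·32, 3·25) = (96, 75).
Step 4: Order so x ≤ y and verify: 75² + 96² = 5625 + 9216 = 14841 = n. ✓

n = 14841 = 75² + 96² (one valid representation with x ≤ y).


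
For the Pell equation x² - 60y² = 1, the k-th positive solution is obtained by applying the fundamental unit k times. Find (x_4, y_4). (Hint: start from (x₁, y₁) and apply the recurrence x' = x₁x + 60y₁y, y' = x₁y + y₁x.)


Step 1: Find the fundamental solution (x₁, y₁) of x² - 60y² = 1.
  Expand √60 as a continued fraction. a₀ = ⌊√60⌋ = 7; iterate m_{k+1} = d_k·a_k − m_k, d_{k+1} = (60 − m_{k+1}²)/d_k, a_{k+1} = ⌊(a₀ + m_{k+1})/d_{k+1}⌋ (starting m₀ = 0, d₀ = 1), with convergents p_k = a_k·p_{k-1} + p_{k-2}, q_k = a_k·q_{k-1} + q_{k-2} (p₋₁ = 1, q₋₁ = 0):
  k = 0: a₀ = 7; p₀/q₀ = 7/1; p₀² − 60·q₀² = 49 − 60 = -11.
  k = 1: m = 7, d = 11, a = ⌊(7 + 7)/11⌋ = 1; p/q = (1·7 + 1)/(1·1 + 0) = 8/1; p² − 60·q² = 64 − 60 = 4.
  k = 2: m = 4, d = 4, a = ⌊(7 + 4)/4⌋ = 2; p/q = (2·8 + 7)/(2·1 + 1) = 23/3; p² − 60·q² = 529 − 540 = -11.
  k = 3: m = 4, d = 11, a = ⌊(7 + 4)/11⌋ = 1; p/q = (1·23 + 8)/(1·3 + 1) = 31/4; p² − 60·q² = 961 − 960 = 1.
  The first convergent with p² − 60·q² = 1 gives the fundamental solution (x₁, y₁) = (31, 4).
Step 2: Apply the recurrence (x_{n+1}, y_{n+1}) = (x₁x_n + 60y₁y_n, x₁y_n + y₁x_n) repeatedly.
  From (x_1, y_1) = (31, 4): x_2 = 31·31 + 60·4·4 = 1921; y_2 = 31·4 + 4·31 = 248.
  From (x_2, y_2) = (1921, 248): x_3 = 31·1921 + 60·4·248 = 119071; y_3 = 31·248 + 4·1921 = 15372.
  From (x_3, y_3) = (119071, 15372): x_4 = 31·119071 + 60·4·15372 = 7380481; y_4 = 31·15372 + 4·119071 = 952816.
Step 3: Verify x_4² - 60·y_4² = 54471499791361 - 54471499791360 = 1 (should be 1). ✓

(x_1, y_1) = (31, 4); (x_4, y_4) = (7380481, 952816).


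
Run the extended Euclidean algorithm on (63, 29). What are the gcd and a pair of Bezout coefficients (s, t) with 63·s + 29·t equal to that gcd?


Euclidean algorithm on (63, 29) — divide until remainder is 0:
  63 = 2 · 29 + 5
  29 = 5 · 5 + 4
  5 = 1 · 4 + 1
  4 = 4 · 1 + 0
gcd(63, 29) = 1.
Track Bezout coefficients alongside the remainders: start with r₀ = 63 = a·1 + b·0 (s = 1, t = 0) and r₁ = 29 = a·0 + b·1 (s = 0, t = 1); each new remainder r_{k+1} = r_{k-1} − q_k·r_k inherits s_{k+1} = s_{k-1} − q_k·s_k, t_{k+1} = t_{k-1} − q_k·t_k, so r_k = a·s_k + b·t_k at every step:
  q = 2: r = 5, s = 1 − 2·0 = 1, t = 0 − 2·1 = -2  (check: 63·1 + 29·(-2) = 5)
  q = 5: r = 4, s = 0 − 5·1 = -5, t = 1 − 5·(-2) = 11  (check: 63·(-5) + 29·11 = 4)
  q = 1: r = 1, s = 1 − 1·(-5) = 6, t = -2 − 1·11 = -13  (check: 63·6 + 29·(-13) = 1)
The row with r = 1 (the gcd) gives the Bezout coefficients s = 6, t = -13.
Result: 63 · (6) + 29 · (-13) = 1.

gcd(63, 29) = 1; s = 6, t = -13 (check: 63·6 + 29·(-13) = 1).


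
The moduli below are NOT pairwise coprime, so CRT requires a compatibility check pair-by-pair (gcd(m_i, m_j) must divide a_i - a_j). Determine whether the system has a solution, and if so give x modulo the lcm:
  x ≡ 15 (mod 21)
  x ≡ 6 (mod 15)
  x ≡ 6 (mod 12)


Moduli 21, 15, 12 are not pairwise coprime, so CRT works modulo lcm(m_i) when all pairwise compatibility conditions hold.
Pairwise compatibility: gcd(m_i, m_j) must divide a_i - a_j for every pair.
Merge one congruence at a time:
  Start: x ≡ 15 (mod 21).
  Combine with x ≡ 6 (mod 15): gcd(21, 15) = 3; 6 - 15 = -9, which IS divisible by 3, so compatible.
    Write x = 15 + 21·t and substitute into x ≡ 6 (mod 15): 21·t ≡ 6 − 15 = -9 (mod 15).
    Divide the congruence (and modulus) by g = 3: 7·t ≡ -3 (mod 5).
    Reduce coefficients mod 5: 2·t ≡ 2 (mod 5).
    The inverse of 2 mod 5 is 3 (since 2·3 = 6 = 1·5 + 1), so t ≡ 3·2 = 6 ≡ 1 (mod 5).
    Then x = 15 + 21·1 = 36, valid modulo lcm(21, 15) = 105: x ≡ 36 (mod 105).
  Combine with x ≡ 6 (mod 12): gcd(105, 12) = 3; 6 - 36 = -30, which IS divisible by 3, so compatible.
    Write x = 36 + 105·t and substitute into x ≡ 6 (mod 12): 105·t ≡ 6 − 36 = -30 (mod 12).
    Divide the congruence (and modulus) by g = 3: 35·t ≡ -10 (mod 4).
    Reduce coefficients mod 4: 3·t ≡ 2 (mod 4).
    The inverse of 3 mod 4 is 3 (since 3·3 = 9 = 2·4 + 1), so t ≡ 3·2 = 6 ≡ 2 (mod 4).
    Then x = 36 + 105·2 = 246, valid modulo lcm(105, 12) = 420: x ≡ 246 (mod 420).
Verify: 246 mod 21 = 15, 246 mod 15 = 6, 246 mod 12 = 6.

x ≡ 246 (mod 420).


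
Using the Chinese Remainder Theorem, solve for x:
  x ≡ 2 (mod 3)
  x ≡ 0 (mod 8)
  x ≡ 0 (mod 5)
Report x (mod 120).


Moduli 3, 8, 5 are pairwise coprime; by CRT there is a unique solution modulo M = 3 · 8 · 5 = 120.
Solve pairwise, accumulating the modulus:
  Start with x ≡ 2 (mod 3).
  Combine with x ≡ 0 (mod 8): since gcd(3, 8) = 1, we get a unique residue mod 24.
    Write x = 2 + 3·t and substitute into x ≡ 0 (mod 8): 3·t ≡ 0 − 2 = -2 (mod 8).
    Reduce coefficients mod 8: 3·t ≡ 6 (mod 8).
    The inverse of 3 mod 8 is 3 (since 3·3 = 9 = 1·8 + 1), so t ≡ 3·6 = 18 ≡ 2 (mod 8).
    Then x = 2 + 3·2 = 8, valid modulo lcm(3, 8) = 24: x ≡ 8 (mod 24).
  Combine with x ≡ 0 (mod 5): since gcd(24, 5) = 1, we get a unique residue mod 120.
    Write x = 8 + 24·t and substitute into x ≡ 0 (mod 5): 24·t ≡ 0 − 8 = -8 (mod 5).
    Reduce coefficients mod 5: 4·t ≡ 2 (mod 5).
    The inverse of 4 mod 5 is 4 (since 4·4 = 16 = 3·5 + 1), so t ≡ 4·2 = 8 ≡ 3 (mod 5).
    Then x = 8 + 24·3 = 80, valid modulo lcm(24, 5) = 120: x ≡ 80 (mod 120).
Verify: 80 mod 3 = 2 ✓, 80 mod 8 = 0 ✓, 80 mod 5 = 0 ✓.

x ≡ 80 (mod 120).


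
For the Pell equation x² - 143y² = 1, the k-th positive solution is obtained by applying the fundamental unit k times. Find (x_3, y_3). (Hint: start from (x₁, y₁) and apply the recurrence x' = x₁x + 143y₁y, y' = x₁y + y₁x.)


Step 1: Find the fundamental solution (x₁, y₁) of x² - 143y² = 1.
  Expand √143 as a continued fraction. a₀ = ⌊√143⌋ = 11; iterate m_{k+1} = d_k·a_k − m_k, d_{k+1} = (143 − m_{k+1}²)/d_k, a_{k+1} = ⌊(a₀ + m_{k+1})/d_{k+1}⌋ (starting m₀ = 0, d₀ = 1), with convergents p_k = a_k·p_{k-1} + p_{k-2}, q_k = a_k·q_{k-1} + q_{k-2} (p₋₁ = 1, q₋₁ = 0):
  k = 0: a₀ = 11; p₀/q₀ = 11/1; p₀² − 143·q₀² = 121 − 143 = -22.
  k = 1: m = 11, d = 22, a = ⌊(11 + 11)/22⌋ = 1; p/q = (1·11 + 1)/(1·1 + 0) = 12/1; p² − 143·q² = 144 − 143 = 1.
  The first convergent with p² − 143·q² = 1 gives the fundamental solution (x₁, y₁) = (12, 1).
Step 2: Apply the recurrence (x_{n+1}, y_{n+1}) = (x₁x_n + 143y₁y_n, x₁y_n + y₁x_n) repeatedly.
  From (x_1, y_1) = (12, 1): x_2 = 12·12 + 143·1·1 = 287; y_2 = 12·1 + 1·12 = 24.
  From (x_2, y_2) = (287, 24): x_3 = 12·287 + 143·1·24 = 6876; y_3 = 12·24 + 1·287 = 575.
Step 3: Verify x_3² - 143·y_3² = 47279376 - 47279375 = 1 (should be 1). ✓

(x_1, y_1) = (12, 1); (x_3, y_3) = (6876, 575).


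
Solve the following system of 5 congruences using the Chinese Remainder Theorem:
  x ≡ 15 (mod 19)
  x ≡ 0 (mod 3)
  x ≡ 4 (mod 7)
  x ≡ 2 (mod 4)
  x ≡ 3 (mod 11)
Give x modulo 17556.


Product of moduli M = 19 · 3 · 7 · 4 · 11 = 17556.
Merge one congruence at a time:
  Start: x ≡ 15 (mod 19).
  Combine with x ≡ 0 (mod 3); new modulus lcm = 57.
    Write x = 15 + 19·t and substitute into x ≡ 0 (mod 3): 19·t ≡ 0 − 15 = -15 (mod 3).
    Reduce coefficients mod 3: 1·t ≡ 0 (mod 3).
    So t ≡ 0 (mod 3).
    Then x = 15 + 19·0 = 15, valid modulo lcm(19, 3) = 57: x ≡ 15 (mod 57).
  Combine with x ≡ 4 (mod 7); new modulus lcm = 399.
    Write x = 15 + 57·t and substitute into x ≡ 4 (mod 7): 57·t ≡ 4 − 15 = -11 (mod 7).
    Reduce coefficients mod 7: 1·t ≡ 3 (mod 7).
    So t ≡ 3 (mod 7).
    Then x = 15 + 57·3 = 186, valid modulo lcm(57, 7) = 399: x ≡ 186 (mod 399).
  Combine with x ≡ 2 (mod 4); new modulus lcm = 1596.
    Write x = 186 + 399·t and substitute into x ≡ 2 (mod 4): 399·t ≡ 2 − 186 = -184 (mod 4).
    Reduce coefficients mod 4: 3·t ≡ 0 (mod 4).
    The inverse of 3 mod 4 is 3 (since 3·3 = 9 = 2·4 + 1), so t ≡ 3·0 = 0 ≡ 0 (mod 4).
    Then x = 186 + 399·0 = 186, valid modulo lcm(399, 4) = 1596: x ≡ 186 (mod 1596).
  Combine with x ≡ 3 (mod 11); new modulus lcm = 17556.
    Write x = 186 + 1596·t and substitute into x ≡ 3 (mod 11): 1596·t ≡ 3 − 186 = -183 (mod 11).
    Reduce coefficients mod 11: 1·t ≡ 4 (mod 11).
    So t ≡ 4 (mod 11).
    Then x = 186 + 1596·4 = 6570, valid modulo lcm(1596, 11) = 17556: x ≡ 6570 (mod 17556).
Verify against each original: 6570 mod 19 = 15, 6570 mod 3 = 0, 6570 mod 7 = 4, 6570 mod 4 = 2, 6570 mod 11 = 3.

x ≡ 6570 (mod 17556).


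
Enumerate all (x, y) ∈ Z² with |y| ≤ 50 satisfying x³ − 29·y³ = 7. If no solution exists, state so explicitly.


The equation is x³ - 29y³ = 7. For fixed y, x³ = 29·y³ + 7, so a solution requires the RHS to be a perfect cube.
Strategy: iterate y from -50 to 50, compute RHS = 29·y³ + 7, and check whether it is a (positive or negative) perfect cube.
Check small values of y:
  y = 0: RHS = 7 is not a perfect cube.
  y = 1: RHS = 36 is not a perfect cube.
  y = -1: RHS = -22 is not a perfect cube.
  y = 2: RHS = 239 is not a perfect cube.
  y = -2: RHS = -225 is not a perfect cube.
  y = 3: RHS = 790 is not a perfect cube.
  y = -3: RHS = -776 is not a perfect cube.
Continuing the search up to |y| = 50 finds no solutions either.
No (x, y) in the scanned range satisfies the equation.

No integer solutions with |y| ≤ 50.


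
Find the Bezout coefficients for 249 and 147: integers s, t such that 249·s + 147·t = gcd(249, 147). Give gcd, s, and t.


Euclidean algorithm on (249, 147) — divide until remainder is 0:
  249 = 1 · 147 + 102
  147 = 1 · 102 + 45
  102 = 2 · 45 + 12
  45 = 3 · 12 + 9
  12 = 1 · 9 + 3
  9 = 3 · 3 + 0
gcd(249, 147) = 3.
Track Bezout coefficients alongside the remainders: start with r₀ = 249 = a·1 + b·0 (s = 1, t = 0) and r₁ = 147 = a·0 + b·1 (s = 0, t = 1); each new remainder r_{k+1} = r_{k-1} − q_k·r_k inherits s_{k+1} = s_{k-1} − q_k·s_k, t_{k+1} = t_{k-1} − q_k·t_k, so r_k = a·s_k + b·t_k at every step:
  q = 1: r = 102, s = 1 − 1·0 = 1, t = 0 − 1·1 = -1  (check: 249·1 + 147·(-1) = 102)
  q = 1: r = 45, s = 0 − 1·1 = -1, t = 1 − 1·(-1) = 2  (check: 249·(-1) + 147·2 = 45)
  q = 2: r = 12, s = 1 − 2·(-1) = 3, t = -1 − 2·2 = -5  (check: 249·3 + 147·(-5) = 12)
  q = 3: r = 9, s = -1 − 3·3 = -10, t = 2 − 3·(-5) = 17  (check: 249·(-10) + 147·17 = 9)
  q = 1: r = 3, s = 3 − 1·(-10) = 13, t = -5 − 1·17 = -22  (check: 249·13 + 147·(-22) = 3)
The row with r = 3 (the gcd) gives the Bezout coefficients s = 13, t = -22.
Result: 249 · (13) + 147 · (-22) = 3.

gcd(249, 147) = 3; s = 13, t = -22 (check: 249·13 + 147·(-22) = 3).


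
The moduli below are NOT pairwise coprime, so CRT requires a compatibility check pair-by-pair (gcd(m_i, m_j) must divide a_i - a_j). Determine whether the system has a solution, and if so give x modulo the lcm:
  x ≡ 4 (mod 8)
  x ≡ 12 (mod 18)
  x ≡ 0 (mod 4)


Moduli 8, 18, 4 are not pairwise coprime, so CRT works modulo lcm(m_i) when all pairwise compatibility conditions hold.
Pairwise compatibility: gcd(m_i, m_j) must divide a_i - a_j for every pair.
Merge one congruence at a time:
  Start: x ≡ 4 (mod 8).
  Combine with x ≡ 12 (mod 18): gcd(8, 18) = 2; 12 - 4 = 8, which IS divisible by 2, so compatible.
    Write x = 4 + 8·t and substitute into x ≡ 12 (mod 18): 8·t ≡ 12 − 4 = 8 (mod 18).
    Divide the congruence (and modulus) by g = 2: 4·t ≡ 4 (mod 9).
    The inverse of 4 mod 9 is 7 (since 4·7 = 28 = 3·9 + 1), so t ≡ 7·4 = 28 ≡ 1 (mod 9).
    Then x = 4 + 8·1 = 12, valid modulo lcm(8, 18) = 72: x ≡ 12 (mod 72).
  Combine with x ≡ 0 (mod 4): gcd(72, 4) = 4; 0 - 12 = -12, which IS divisible by 4, so compatible.
    Write x = 12 + 72·t and substitute into x ≡ 0 (mod 4): 72·t ≡ 0 − 12 = -12 (mod 4).
    Divide the congruence (and modulus) by g = 4: 18·t ≡ -3 (mod 1).
    Modulo 1 every t works; take t = 0.
    Then x = 12 + 72·0 = 12, valid modulo lcm(72, 4) = 72: x ≡ 12 (mod 72).
Verify: 12 mod 8 = 4, 12 mod 18 = 12, 12 mod 4 = 0.

x ≡ 12 (mod 72).


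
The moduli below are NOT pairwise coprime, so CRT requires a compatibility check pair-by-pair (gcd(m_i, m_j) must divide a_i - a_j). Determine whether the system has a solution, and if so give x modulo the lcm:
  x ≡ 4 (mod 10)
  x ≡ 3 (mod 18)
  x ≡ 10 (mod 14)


Moduli 10, 18, 14 are not pairwise coprime, so CRT works modulo lcm(m_i) when all pairwise compatibility conditions hold.
Pairwise compatibility: gcd(m_i, m_j) must divide a_i - a_j for every pair.
Merge one congruence at a time:
  Start: x ≡ 4 (mod 10).
  Combine with x ≡ 3 (mod 18): gcd(10, 18) = 2, and 3 - 4 = -1 is NOT divisible by 2.
    ⇒ system is inconsistent (no integer solution).

No solution (the system is inconsistent).


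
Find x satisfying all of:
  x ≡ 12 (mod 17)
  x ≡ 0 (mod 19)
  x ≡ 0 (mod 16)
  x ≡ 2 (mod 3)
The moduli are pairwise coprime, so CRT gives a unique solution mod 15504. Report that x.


Product of moduli M = 17 · 19 · 16 · 3 = 15504.
Merge one congruence at a time:
  Start: x ≡ 12 (mod 17).
  Combine with x ≡ 0 (mod 19); new modulus lcm = 323.
    Write x = 12 + 17·t and substitute into x ≡ 0 (mod 19): 17·t ≡ 0 − 12 = -12 (mod 19).
    Reduce coefficients mod 19: 17·t ≡ 7 (mod 19).
    The inverse of 17 mod 19 is 9 (since 17·9 = 153 = 8·19 + 1), so t ≡ 9·7 = 63 ≡ 6 (mod 19).
    Then x = 12 + 17·6 = 114, valid modulo lcm(17, 19) = 323: x ≡ 114 (mod 323).
  Combine with x ≡ 0 (mod 16); new modulus lcm = 5168.
    Write x = 114 + 323·t and substitute into x ≡ 0 (mod 16): 323·t ≡ 0 − 114 = -114 (mod 16).
    Reduce coefficients mod 16: 3·t ≡ 14 (mod 16).
    The inverse of 3 mod 16 is 11 (since 3·11 = 33 = 2·16 + 1), so t ≡ 11·14 = 154 ≡ 10 (mod 16).
    Then x = 114 + 323·10 = 3344, valid modulo lcm(323, 16) = 5168: x ≡ 3344 (mod 5168).
  Combine with x ≡ 2 (mod 3); new modulus lcm = 15504.
    Write x = 3344 + 5168·t and substitute into x ≡ 2 (mod 3): 5168·t ≡ 2 − 3344 = -3342 (mod 3).
    Reduce coefficients mod 3: 2·t ≡ 0 (mod 3).
    The inverse of 2 mod 3 is 2 (since 2·2 = 4 = 1·3 + 1), so t ≡ 2·0 = 0 ≡ 0 (mod 3).
    Then x = 3344 + 5168·0 = 3344, valid modulo lcm(5168, 3) = 15504: x ≡ 3344 (mod 15504).
Verify against each original: 3344 mod 17 = 12, 3344 mod 19 = 0, 3344 mod 16 = 0, 3344 mod 3 = 2.

x ≡ 3344 (mod 15504).
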